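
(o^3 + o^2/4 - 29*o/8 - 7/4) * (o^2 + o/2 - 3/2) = o^5 + 3*o^4/4 - 5*o^3 - 63*o^2/16 + 73*o/16 + 21/8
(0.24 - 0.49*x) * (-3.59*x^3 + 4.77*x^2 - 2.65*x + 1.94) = 1.7591*x^4 - 3.1989*x^3 + 2.4433*x^2 - 1.5866*x + 0.4656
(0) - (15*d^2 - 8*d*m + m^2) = -15*d^2 + 8*d*m - m^2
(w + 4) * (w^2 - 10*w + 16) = w^3 - 6*w^2 - 24*w + 64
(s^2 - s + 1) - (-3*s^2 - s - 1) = 4*s^2 + 2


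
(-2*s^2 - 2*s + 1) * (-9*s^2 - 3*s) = 18*s^4 + 24*s^3 - 3*s^2 - 3*s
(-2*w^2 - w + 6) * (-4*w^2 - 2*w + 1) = 8*w^4 + 8*w^3 - 24*w^2 - 13*w + 6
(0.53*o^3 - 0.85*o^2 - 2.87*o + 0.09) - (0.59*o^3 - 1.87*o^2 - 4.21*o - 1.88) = -0.0599999999999999*o^3 + 1.02*o^2 + 1.34*o + 1.97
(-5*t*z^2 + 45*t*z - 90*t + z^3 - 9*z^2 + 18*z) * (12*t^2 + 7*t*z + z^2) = -60*t^3*z^2 + 540*t^3*z - 1080*t^3 - 23*t^2*z^3 + 207*t^2*z^2 - 414*t^2*z + 2*t*z^4 - 18*t*z^3 + 36*t*z^2 + z^5 - 9*z^4 + 18*z^3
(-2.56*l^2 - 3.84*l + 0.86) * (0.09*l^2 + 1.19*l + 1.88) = -0.2304*l^4 - 3.392*l^3 - 9.305*l^2 - 6.1958*l + 1.6168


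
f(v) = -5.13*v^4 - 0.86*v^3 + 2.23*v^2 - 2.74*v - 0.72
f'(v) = -20.52*v^3 - 2.58*v^2 + 4.46*v - 2.74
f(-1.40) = -9.86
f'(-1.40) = 42.27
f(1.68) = -43.97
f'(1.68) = -99.83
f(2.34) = -159.75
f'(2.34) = -269.35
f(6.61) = -9962.94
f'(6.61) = -6012.26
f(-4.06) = -1289.15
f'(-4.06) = 1309.89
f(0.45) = -1.79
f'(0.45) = -3.13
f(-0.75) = 1.33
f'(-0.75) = 1.12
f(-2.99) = -359.62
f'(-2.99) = 509.38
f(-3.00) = -364.74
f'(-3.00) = 514.70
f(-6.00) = -6366.72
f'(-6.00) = 4309.94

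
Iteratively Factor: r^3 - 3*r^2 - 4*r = (r + 1)*(r^2 - 4*r) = r*(r + 1)*(r - 4)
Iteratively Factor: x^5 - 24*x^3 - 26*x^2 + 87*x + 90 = (x + 3)*(x^4 - 3*x^3 - 15*x^2 + 19*x + 30) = (x - 2)*(x + 3)*(x^3 - x^2 - 17*x - 15) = (x - 2)*(x + 1)*(x + 3)*(x^2 - 2*x - 15) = (x - 5)*(x - 2)*(x + 1)*(x + 3)*(x + 3)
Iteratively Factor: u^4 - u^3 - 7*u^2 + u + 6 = (u + 2)*(u^3 - 3*u^2 - u + 3) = (u - 1)*(u + 2)*(u^2 - 2*u - 3) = (u - 1)*(u + 1)*(u + 2)*(u - 3)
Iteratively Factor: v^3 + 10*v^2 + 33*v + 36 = (v + 4)*(v^2 + 6*v + 9) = (v + 3)*(v + 4)*(v + 3)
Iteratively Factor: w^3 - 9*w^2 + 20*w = (w - 5)*(w^2 - 4*w) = w*(w - 5)*(w - 4)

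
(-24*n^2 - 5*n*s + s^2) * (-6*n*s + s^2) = 144*n^3*s + 6*n^2*s^2 - 11*n*s^3 + s^4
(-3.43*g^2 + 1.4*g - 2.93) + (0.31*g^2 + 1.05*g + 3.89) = -3.12*g^2 + 2.45*g + 0.96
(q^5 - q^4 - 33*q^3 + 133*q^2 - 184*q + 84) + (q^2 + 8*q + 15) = q^5 - q^4 - 33*q^3 + 134*q^2 - 176*q + 99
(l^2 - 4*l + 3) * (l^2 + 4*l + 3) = l^4 - 10*l^2 + 9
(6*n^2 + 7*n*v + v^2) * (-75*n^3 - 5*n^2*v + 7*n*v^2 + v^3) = -450*n^5 - 555*n^4*v - 68*n^3*v^2 + 50*n^2*v^3 + 14*n*v^4 + v^5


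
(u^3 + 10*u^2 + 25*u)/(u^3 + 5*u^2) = (u + 5)/u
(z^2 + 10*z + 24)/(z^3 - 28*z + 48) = (z + 4)/(z^2 - 6*z + 8)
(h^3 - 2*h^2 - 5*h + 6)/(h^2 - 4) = (h^2 - 4*h + 3)/(h - 2)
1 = 1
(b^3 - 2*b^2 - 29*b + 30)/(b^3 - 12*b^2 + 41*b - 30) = (b + 5)/(b - 5)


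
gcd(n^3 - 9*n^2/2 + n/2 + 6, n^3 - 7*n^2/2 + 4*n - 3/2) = n - 3/2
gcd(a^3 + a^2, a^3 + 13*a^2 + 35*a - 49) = 1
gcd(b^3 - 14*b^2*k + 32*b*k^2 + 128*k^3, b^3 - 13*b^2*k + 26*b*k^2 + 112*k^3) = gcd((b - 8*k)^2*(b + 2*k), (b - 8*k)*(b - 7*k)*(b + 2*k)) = b^2 - 6*b*k - 16*k^2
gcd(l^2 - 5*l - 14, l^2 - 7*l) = l - 7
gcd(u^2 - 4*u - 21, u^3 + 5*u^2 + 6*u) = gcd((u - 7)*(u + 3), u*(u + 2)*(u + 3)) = u + 3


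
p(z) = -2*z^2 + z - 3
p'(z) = 1 - 4*z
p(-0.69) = -4.64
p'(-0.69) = 3.76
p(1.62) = -6.63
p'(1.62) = -5.48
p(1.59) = -6.47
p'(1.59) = -5.36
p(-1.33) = -7.87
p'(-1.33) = 6.32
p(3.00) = -18.00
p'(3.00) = -11.00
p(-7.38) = -119.31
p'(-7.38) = 30.52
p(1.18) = -4.60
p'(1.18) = -3.72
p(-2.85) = -22.10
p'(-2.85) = 12.40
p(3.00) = -18.00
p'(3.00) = -11.00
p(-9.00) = -174.00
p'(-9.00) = 37.00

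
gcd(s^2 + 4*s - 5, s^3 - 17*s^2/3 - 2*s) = 1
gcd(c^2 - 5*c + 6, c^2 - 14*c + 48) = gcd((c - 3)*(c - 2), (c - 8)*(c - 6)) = 1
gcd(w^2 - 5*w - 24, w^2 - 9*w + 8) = w - 8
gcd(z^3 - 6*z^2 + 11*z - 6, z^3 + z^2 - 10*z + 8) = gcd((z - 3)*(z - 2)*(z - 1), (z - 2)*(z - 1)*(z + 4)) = z^2 - 3*z + 2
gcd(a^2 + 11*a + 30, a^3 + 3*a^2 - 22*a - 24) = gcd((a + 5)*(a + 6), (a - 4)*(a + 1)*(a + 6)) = a + 6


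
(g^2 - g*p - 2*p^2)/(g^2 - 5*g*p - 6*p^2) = (-g + 2*p)/(-g + 6*p)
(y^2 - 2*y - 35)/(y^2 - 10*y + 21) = (y + 5)/(y - 3)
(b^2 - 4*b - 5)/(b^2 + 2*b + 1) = (b - 5)/(b + 1)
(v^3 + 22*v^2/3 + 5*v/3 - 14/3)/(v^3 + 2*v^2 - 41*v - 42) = (v - 2/3)/(v - 6)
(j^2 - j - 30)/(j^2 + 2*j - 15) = (j - 6)/(j - 3)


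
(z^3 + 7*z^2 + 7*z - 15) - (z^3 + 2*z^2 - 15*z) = 5*z^2 + 22*z - 15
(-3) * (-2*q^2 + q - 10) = 6*q^2 - 3*q + 30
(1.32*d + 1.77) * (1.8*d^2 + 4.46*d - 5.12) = 2.376*d^3 + 9.0732*d^2 + 1.1358*d - 9.0624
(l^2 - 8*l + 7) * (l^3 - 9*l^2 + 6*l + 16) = l^5 - 17*l^4 + 85*l^3 - 95*l^2 - 86*l + 112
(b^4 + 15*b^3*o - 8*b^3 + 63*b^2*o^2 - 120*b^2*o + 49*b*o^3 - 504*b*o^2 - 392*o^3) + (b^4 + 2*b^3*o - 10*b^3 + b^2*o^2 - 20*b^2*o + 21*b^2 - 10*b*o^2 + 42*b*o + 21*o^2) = 2*b^4 + 17*b^3*o - 18*b^3 + 64*b^2*o^2 - 140*b^2*o + 21*b^2 + 49*b*o^3 - 514*b*o^2 + 42*b*o - 392*o^3 + 21*o^2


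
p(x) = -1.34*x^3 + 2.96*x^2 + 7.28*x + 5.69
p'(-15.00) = -986.02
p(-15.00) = 5084.99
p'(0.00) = 7.28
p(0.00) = 5.69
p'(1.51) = 7.05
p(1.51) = 18.82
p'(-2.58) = -34.75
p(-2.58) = 29.62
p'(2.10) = 1.98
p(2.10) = 21.62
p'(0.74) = 9.46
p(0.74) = 12.16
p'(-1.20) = -5.61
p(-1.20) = 3.53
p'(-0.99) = -2.52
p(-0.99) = 2.68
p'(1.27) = 8.31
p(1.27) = 16.96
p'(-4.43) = -97.84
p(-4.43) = 148.03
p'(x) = -4.02*x^2 + 5.92*x + 7.28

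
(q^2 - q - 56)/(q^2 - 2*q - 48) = (q + 7)/(q + 6)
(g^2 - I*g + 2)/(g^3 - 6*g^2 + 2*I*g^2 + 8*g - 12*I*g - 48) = (g + I)/(g^2 + g*(-6 + 4*I) - 24*I)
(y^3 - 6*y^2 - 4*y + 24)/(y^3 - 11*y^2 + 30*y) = (y^2 - 4)/(y*(y - 5))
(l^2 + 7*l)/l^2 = (l + 7)/l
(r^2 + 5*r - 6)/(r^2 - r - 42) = (r - 1)/(r - 7)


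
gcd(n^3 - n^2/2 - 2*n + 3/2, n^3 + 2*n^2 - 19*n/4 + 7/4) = n - 1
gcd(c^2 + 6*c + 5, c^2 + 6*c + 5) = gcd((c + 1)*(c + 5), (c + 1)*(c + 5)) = c^2 + 6*c + 5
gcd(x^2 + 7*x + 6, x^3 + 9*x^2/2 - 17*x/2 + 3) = x + 6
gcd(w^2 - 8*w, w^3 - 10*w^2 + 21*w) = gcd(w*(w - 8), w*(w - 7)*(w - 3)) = w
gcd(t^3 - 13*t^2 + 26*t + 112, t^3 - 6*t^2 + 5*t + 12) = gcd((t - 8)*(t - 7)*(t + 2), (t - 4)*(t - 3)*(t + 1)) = 1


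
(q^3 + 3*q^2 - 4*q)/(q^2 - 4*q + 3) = q*(q + 4)/(q - 3)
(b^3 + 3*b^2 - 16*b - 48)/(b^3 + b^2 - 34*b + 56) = (b^2 + 7*b + 12)/(b^2 + 5*b - 14)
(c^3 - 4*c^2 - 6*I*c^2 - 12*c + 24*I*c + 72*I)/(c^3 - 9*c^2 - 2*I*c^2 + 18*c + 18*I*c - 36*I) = (c^2 + c*(2 - 6*I) - 12*I)/(c^2 + c*(-3 - 2*I) + 6*I)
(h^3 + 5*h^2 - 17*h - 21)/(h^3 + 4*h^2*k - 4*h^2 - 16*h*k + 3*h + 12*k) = (h^2 + 8*h + 7)/(h^2 + 4*h*k - h - 4*k)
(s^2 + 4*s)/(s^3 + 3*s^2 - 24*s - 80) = s/(s^2 - s - 20)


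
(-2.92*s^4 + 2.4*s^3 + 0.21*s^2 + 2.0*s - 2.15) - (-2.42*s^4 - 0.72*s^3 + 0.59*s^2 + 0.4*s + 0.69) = -0.5*s^4 + 3.12*s^3 - 0.38*s^2 + 1.6*s - 2.84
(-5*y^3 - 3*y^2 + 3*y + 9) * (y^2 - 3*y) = -5*y^5 + 12*y^4 + 12*y^3 - 27*y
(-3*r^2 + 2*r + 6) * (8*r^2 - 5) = -24*r^4 + 16*r^3 + 63*r^2 - 10*r - 30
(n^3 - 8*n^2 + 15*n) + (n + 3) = n^3 - 8*n^2 + 16*n + 3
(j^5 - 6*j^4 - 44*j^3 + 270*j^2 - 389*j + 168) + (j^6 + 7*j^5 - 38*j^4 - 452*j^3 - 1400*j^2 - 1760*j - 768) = j^6 + 8*j^5 - 44*j^4 - 496*j^3 - 1130*j^2 - 2149*j - 600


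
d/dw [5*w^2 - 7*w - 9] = 10*w - 7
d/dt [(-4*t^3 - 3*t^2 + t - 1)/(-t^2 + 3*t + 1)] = 4*(t^4 - 6*t^3 - 5*t^2 - 2*t + 1)/(t^4 - 6*t^3 + 7*t^2 + 6*t + 1)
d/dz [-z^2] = -2*z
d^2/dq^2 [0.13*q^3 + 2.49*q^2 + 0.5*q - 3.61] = 0.78*q + 4.98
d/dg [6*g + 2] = 6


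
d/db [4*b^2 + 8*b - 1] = 8*b + 8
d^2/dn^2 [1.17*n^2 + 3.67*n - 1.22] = 2.34000000000000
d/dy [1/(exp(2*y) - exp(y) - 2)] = (1 - 2*exp(y))*exp(y)/(-exp(2*y) + exp(y) + 2)^2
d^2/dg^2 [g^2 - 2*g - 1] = 2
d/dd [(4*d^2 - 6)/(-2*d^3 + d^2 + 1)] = 4*d*(-4*d^3 + 2*d^2 + (3*d - 1)*(2*d^2 - 3) + 2)/(-2*d^3 + d^2 + 1)^2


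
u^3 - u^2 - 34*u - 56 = (u - 7)*(u + 2)*(u + 4)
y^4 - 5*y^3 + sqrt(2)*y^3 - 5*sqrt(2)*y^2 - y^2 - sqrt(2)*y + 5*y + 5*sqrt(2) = (y - 5)*(y - 1)*(y + 1)*(y + sqrt(2))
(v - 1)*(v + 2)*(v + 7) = v^3 + 8*v^2 + 5*v - 14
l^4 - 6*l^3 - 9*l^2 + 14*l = l*(l - 7)*(l - 1)*(l + 2)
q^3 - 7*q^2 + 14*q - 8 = (q - 4)*(q - 2)*(q - 1)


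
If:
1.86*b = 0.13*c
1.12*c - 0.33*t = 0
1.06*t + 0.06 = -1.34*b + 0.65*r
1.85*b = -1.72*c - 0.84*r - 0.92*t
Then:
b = -0.00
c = -0.01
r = 0.05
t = -0.03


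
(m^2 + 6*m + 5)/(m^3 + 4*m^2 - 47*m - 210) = (m + 1)/(m^2 - m - 42)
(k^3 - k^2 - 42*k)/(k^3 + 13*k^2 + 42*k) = (k - 7)/(k + 7)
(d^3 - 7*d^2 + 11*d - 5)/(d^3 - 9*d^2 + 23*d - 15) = (d - 1)/(d - 3)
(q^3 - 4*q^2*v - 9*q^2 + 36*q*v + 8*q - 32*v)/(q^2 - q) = q - 4*v - 8 + 32*v/q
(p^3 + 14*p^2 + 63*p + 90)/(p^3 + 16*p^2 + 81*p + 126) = (p + 5)/(p + 7)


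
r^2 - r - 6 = (r - 3)*(r + 2)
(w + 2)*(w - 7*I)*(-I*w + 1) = -I*w^3 - 6*w^2 - 2*I*w^2 - 12*w - 7*I*w - 14*I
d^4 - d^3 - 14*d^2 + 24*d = d*(d - 3)*(d - 2)*(d + 4)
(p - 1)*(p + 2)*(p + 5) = p^3 + 6*p^2 + 3*p - 10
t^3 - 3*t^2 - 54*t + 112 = (t - 8)*(t - 2)*(t + 7)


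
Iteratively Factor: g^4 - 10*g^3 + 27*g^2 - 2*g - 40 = (g - 4)*(g^3 - 6*g^2 + 3*g + 10) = (g - 4)*(g + 1)*(g^2 - 7*g + 10) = (g - 5)*(g - 4)*(g + 1)*(g - 2)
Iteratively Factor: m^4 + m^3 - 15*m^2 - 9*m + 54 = (m - 3)*(m^3 + 4*m^2 - 3*m - 18) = (m - 3)*(m - 2)*(m^2 + 6*m + 9) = (m - 3)*(m - 2)*(m + 3)*(m + 3)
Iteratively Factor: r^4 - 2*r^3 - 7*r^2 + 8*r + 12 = (r - 2)*(r^3 - 7*r - 6) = (r - 3)*(r - 2)*(r^2 + 3*r + 2) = (r - 3)*(r - 2)*(r + 2)*(r + 1)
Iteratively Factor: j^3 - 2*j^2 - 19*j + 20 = (j - 1)*(j^2 - j - 20) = (j - 1)*(j + 4)*(j - 5)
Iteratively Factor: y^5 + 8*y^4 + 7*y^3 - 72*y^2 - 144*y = (y)*(y^4 + 8*y^3 + 7*y^2 - 72*y - 144) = y*(y - 3)*(y^3 + 11*y^2 + 40*y + 48) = y*(y - 3)*(y + 4)*(y^2 + 7*y + 12) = y*(y - 3)*(y + 4)^2*(y + 3)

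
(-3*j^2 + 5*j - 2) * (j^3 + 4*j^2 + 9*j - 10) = -3*j^5 - 7*j^4 - 9*j^3 + 67*j^2 - 68*j + 20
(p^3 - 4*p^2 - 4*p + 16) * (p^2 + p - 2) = p^5 - 3*p^4 - 10*p^3 + 20*p^2 + 24*p - 32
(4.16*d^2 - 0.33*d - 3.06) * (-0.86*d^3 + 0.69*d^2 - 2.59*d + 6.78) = -3.5776*d^5 + 3.1542*d^4 - 8.3705*d^3 + 26.9481*d^2 + 5.688*d - 20.7468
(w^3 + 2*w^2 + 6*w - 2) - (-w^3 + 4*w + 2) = 2*w^3 + 2*w^2 + 2*w - 4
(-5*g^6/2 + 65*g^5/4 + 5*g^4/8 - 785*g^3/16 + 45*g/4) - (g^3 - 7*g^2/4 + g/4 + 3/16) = -5*g^6/2 + 65*g^5/4 + 5*g^4/8 - 801*g^3/16 + 7*g^2/4 + 11*g - 3/16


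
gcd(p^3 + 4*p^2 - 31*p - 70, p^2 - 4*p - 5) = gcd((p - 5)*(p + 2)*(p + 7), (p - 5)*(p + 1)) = p - 5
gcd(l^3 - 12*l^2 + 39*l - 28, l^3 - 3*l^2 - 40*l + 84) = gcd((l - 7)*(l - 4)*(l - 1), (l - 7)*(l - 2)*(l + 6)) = l - 7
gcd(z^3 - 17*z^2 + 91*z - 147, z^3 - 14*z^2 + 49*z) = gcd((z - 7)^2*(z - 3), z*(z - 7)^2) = z^2 - 14*z + 49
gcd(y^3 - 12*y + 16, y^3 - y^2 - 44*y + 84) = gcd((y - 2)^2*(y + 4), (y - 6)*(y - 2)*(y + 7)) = y - 2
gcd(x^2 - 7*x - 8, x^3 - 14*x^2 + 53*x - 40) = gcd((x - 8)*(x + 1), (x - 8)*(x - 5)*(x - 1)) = x - 8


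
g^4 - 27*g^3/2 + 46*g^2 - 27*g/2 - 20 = (g - 8)*(g - 5)*(g - 1)*(g + 1/2)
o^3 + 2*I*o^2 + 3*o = o*(o - I)*(o + 3*I)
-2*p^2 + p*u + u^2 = (-p + u)*(2*p + u)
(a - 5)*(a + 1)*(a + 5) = a^3 + a^2 - 25*a - 25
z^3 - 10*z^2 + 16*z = z*(z - 8)*(z - 2)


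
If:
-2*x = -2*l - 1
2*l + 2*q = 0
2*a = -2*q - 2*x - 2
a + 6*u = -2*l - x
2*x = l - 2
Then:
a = -3/2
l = -3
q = 3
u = 5/3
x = -5/2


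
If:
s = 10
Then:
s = 10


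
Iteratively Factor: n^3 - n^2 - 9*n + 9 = (n - 3)*(n^2 + 2*n - 3) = (n - 3)*(n - 1)*(n + 3)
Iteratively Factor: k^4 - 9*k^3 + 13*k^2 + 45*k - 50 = (k - 1)*(k^3 - 8*k^2 + 5*k + 50) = (k - 1)*(k + 2)*(k^2 - 10*k + 25) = (k - 5)*(k - 1)*(k + 2)*(k - 5)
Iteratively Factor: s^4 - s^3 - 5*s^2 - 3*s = (s - 3)*(s^3 + 2*s^2 + s) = s*(s - 3)*(s^2 + 2*s + 1) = s*(s - 3)*(s + 1)*(s + 1)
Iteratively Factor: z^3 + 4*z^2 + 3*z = (z + 1)*(z^2 + 3*z) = (z + 1)*(z + 3)*(z)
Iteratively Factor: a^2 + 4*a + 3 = (a + 3)*(a + 1)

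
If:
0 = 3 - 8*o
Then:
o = 3/8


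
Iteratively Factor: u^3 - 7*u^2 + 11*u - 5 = (u - 5)*(u^2 - 2*u + 1) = (u - 5)*(u - 1)*(u - 1)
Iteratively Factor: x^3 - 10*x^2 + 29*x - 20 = (x - 4)*(x^2 - 6*x + 5) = (x - 5)*(x - 4)*(x - 1)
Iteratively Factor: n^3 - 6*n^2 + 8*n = (n - 4)*(n^2 - 2*n) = n*(n - 4)*(n - 2)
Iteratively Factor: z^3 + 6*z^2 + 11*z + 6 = (z + 3)*(z^2 + 3*z + 2) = (z + 2)*(z + 3)*(z + 1)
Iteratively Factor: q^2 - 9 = (q - 3)*(q + 3)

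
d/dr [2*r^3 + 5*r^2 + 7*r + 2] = 6*r^2 + 10*r + 7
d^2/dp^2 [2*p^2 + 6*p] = 4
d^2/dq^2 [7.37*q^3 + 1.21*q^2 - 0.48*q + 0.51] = 44.22*q + 2.42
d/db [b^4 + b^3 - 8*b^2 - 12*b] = 4*b^3 + 3*b^2 - 16*b - 12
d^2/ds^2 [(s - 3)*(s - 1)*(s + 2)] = 6*s - 4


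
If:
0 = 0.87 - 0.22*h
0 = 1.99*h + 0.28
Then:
No Solution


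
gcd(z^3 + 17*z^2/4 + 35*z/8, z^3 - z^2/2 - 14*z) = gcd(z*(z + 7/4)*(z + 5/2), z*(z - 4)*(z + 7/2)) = z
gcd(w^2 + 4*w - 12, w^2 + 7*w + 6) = w + 6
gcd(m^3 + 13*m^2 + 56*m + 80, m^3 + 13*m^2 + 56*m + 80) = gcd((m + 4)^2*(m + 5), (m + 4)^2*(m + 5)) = m^3 + 13*m^2 + 56*m + 80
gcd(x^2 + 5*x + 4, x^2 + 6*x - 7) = 1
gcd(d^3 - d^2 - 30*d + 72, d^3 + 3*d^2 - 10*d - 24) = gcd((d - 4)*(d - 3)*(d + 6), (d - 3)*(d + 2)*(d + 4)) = d - 3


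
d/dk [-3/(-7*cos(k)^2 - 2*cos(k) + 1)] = 6*(7*cos(k) + 1)*sin(k)/(7*cos(k)^2 + 2*cos(k) - 1)^2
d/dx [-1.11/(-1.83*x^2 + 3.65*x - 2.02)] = (4.0515 - 4.0626*x)/(1.83*x^2 - 3.65*x + 2.02)^2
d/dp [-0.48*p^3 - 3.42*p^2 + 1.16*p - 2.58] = -1.44*p^2 - 6.84*p + 1.16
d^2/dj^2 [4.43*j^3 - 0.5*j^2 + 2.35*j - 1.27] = 26.58*j - 1.0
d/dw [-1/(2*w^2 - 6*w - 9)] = 2*(2*w - 3)/(-2*w^2 + 6*w + 9)^2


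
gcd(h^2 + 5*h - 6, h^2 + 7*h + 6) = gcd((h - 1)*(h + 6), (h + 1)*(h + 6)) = h + 6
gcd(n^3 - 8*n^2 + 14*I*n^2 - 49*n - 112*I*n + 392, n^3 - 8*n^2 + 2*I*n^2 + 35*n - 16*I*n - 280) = n^2 + n*(-8 + 7*I) - 56*I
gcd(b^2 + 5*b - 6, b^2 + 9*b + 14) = 1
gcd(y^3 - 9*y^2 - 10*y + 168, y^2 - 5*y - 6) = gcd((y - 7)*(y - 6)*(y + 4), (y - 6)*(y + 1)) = y - 6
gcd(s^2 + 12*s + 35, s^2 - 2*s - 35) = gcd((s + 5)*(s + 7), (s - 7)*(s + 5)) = s + 5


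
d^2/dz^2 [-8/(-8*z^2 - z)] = 16*(-8*z*(8*z + 1) + (16*z + 1)^2)/(z^3*(8*z + 1)^3)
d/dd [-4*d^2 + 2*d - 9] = 2 - 8*d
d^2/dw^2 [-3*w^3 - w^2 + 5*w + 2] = -18*w - 2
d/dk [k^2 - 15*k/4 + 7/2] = 2*k - 15/4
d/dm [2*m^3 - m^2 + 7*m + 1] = 6*m^2 - 2*m + 7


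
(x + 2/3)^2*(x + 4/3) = x^3 + 8*x^2/3 + 20*x/9 + 16/27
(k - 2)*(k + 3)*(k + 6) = k^3 + 7*k^2 - 36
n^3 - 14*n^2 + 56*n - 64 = (n - 8)*(n - 4)*(n - 2)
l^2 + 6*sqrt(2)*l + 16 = (l + 2*sqrt(2))*(l + 4*sqrt(2))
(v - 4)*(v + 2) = v^2 - 2*v - 8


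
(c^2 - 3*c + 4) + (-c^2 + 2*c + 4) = 8 - c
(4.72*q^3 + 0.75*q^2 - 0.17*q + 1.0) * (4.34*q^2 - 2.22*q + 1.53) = 20.4848*q^5 - 7.2234*q^4 + 4.8188*q^3 + 5.8649*q^2 - 2.4801*q + 1.53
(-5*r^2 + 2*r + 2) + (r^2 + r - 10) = -4*r^2 + 3*r - 8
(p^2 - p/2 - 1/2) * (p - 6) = p^3 - 13*p^2/2 + 5*p/2 + 3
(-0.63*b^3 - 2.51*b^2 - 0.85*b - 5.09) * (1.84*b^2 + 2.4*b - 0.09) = -1.1592*b^5 - 6.1304*b^4 - 7.5313*b^3 - 11.1797*b^2 - 12.1395*b + 0.4581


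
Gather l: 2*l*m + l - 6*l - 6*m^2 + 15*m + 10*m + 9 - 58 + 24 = l*(2*m - 5) - 6*m^2 + 25*m - 25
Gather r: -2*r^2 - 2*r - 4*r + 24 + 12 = -2*r^2 - 6*r + 36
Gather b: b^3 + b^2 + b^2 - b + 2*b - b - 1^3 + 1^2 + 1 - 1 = b^3 + 2*b^2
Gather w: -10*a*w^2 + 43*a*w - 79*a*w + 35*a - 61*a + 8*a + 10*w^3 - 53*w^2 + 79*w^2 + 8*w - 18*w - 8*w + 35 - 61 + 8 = -18*a + 10*w^3 + w^2*(26 - 10*a) + w*(-36*a - 18) - 18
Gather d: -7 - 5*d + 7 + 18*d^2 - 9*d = 18*d^2 - 14*d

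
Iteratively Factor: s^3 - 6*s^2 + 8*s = (s - 2)*(s^2 - 4*s) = (s - 4)*(s - 2)*(s)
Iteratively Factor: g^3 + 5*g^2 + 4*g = (g)*(g^2 + 5*g + 4) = g*(g + 1)*(g + 4)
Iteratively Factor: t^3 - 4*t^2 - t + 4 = (t - 1)*(t^2 - 3*t - 4) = (t - 4)*(t - 1)*(t + 1)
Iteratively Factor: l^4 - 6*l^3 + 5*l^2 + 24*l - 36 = (l - 3)*(l^3 - 3*l^2 - 4*l + 12) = (l - 3)^2*(l^2 - 4) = (l - 3)^2*(l + 2)*(l - 2)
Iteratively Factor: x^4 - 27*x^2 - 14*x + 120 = (x + 4)*(x^3 - 4*x^2 - 11*x + 30) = (x - 5)*(x + 4)*(x^2 + x - 6) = (x - 5)*(x + 3)*(x + 4)*(x - 2)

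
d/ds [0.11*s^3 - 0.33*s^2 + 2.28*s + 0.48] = 0.33*s^2 - 0.66*s + 2.28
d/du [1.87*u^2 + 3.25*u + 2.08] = 3.74*u + 3.25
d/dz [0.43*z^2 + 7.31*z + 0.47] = 0.86*z + 7.31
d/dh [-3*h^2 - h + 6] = -6*h - 1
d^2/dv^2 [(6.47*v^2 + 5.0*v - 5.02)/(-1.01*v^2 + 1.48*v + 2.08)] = (-7.105427357601e-15*v^4 - 29.543712*v^3 - 50.827644*v^2 - 108.047376*v + 17.884032)/(1.030301*v^6 - 4.529244*v^5 + 0.271488*v^4 + 15.413312*v^3 - 0.559103999999998*v^2 - 19.209216*v - 8.998912)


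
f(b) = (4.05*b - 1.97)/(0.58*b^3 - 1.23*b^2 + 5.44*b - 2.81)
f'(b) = (4.05*b - 1.97)*(-1.74*b^2 + 2.46*b - 5.44)/(0.58*b^3 - 1.23*b^2 + 5.44*b - 2.81)^2 + 4.05/(0.58*b^3 - 1.23*b^2 + 5.44*b - 2.81) = (-4.698*b^3 + 8.4093*b^2 - 4.8462*b - 0.663699999999999)/(0.3364*b^6 - 1.4268*b^5 + 7.8233*b^4 - 16.642*b^3 + 36.5062*b^2 - 30.5728*b + 7.8961)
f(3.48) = 0.47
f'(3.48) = -0.17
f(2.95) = 0.57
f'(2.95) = -0.21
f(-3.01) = 0.31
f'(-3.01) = 0.10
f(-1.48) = 0.52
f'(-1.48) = 0.17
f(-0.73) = 0.64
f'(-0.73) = 0.16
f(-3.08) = 0.30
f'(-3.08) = 0.10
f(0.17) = 0.67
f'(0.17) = -0.34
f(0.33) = 0.56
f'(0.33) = -1.19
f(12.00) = 0.05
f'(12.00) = -0.01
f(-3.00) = 0.31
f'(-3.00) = 0.10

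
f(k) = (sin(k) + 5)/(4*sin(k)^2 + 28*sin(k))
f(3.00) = 1.28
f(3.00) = 1.28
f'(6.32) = -131.73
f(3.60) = -0.39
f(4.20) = -0.19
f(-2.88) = -0.68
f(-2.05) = -0.19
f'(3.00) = 8.88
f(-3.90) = 0.27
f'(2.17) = 0.15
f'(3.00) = 8.88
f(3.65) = -0.36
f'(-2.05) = 0.11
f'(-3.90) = 0.27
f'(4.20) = 0.12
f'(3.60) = 0.82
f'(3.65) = 0.66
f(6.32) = 4.86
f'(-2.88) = 2.58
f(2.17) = 0.23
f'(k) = (-8*sin(k)*cos(k) - 28*cos(k))*(sin(k) + 5)/(4*sin(k)^2 + 28*sin(k))^2 + cos(k)/(4*sin(k)^2 + 28*sin(k)) = (-10*sin(k) + cos(k)^2 - 36)*cos(k)/(4*(sin(k) + 7)^2*sin(k)^2)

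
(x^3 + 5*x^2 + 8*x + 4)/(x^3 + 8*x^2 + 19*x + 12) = (x^2 + 4*x + 4)/(x^2 + 7*x + 12)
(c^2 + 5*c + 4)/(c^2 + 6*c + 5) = (c + 4)/(c + 5)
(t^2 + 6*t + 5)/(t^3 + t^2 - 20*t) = (t + 1)/(t*(t - 4))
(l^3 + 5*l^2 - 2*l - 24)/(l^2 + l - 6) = l + 4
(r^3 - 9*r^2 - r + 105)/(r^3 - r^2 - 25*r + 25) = (r^2 - 4*r - 21)/(r^2 + 4*r - 5)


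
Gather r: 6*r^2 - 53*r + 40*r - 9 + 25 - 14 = 6*r^2 - 13*r + 2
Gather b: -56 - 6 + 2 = -60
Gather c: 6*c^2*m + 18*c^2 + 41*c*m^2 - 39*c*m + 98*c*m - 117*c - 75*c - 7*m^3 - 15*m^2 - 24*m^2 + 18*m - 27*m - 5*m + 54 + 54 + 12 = c^2*(6*m + 18) + c*(41*m^2 + 59*m - 192) - 7*m^3 - 39*m^2 - 14*m + 120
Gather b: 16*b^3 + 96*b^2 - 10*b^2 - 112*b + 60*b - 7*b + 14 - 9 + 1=16*b^3 + 86*b^2 - 59*b + 6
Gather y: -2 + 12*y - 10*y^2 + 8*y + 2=-10*y^2 + 20*y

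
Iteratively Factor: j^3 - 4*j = (j)*(j^2 - 4) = j*(j - 2)*(j + 2)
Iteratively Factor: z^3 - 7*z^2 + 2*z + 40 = (z - 5)*(z^2 - 2*z - 8) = (z - 5)*(z + 2)*(z - 4)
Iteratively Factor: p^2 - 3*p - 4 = (p - 4)*(p + 1)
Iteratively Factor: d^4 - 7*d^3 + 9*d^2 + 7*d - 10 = (d + 1)*(d^3 - 8*d^2 + 17*d - 10) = (d - 1)*(d + 1)*(d^2 - 7*d + 10) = (d - 5)*(d - 1)*(d + 1)*(d - 2)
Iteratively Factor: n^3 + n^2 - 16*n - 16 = (n - 4)*(n^2 + 5*n + 4) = (n - 4)*(n + 1)*(n + 4)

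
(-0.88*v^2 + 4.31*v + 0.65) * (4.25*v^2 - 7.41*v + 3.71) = -3.74*v^4 + 24.8383*v^3 - 32.4394*v^2 + 11.1736*v + 2.4115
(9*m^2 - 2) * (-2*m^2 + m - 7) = -18*m^4 + 9*m^3 - 59*m^2 - 2*m + 14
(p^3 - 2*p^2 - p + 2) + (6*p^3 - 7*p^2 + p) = 7*p^3 - 9*p^2 + 2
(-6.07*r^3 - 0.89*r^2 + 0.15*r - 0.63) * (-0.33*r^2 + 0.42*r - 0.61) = 2.0031*r^5 - 2.2557*r^4 + 3.2794*r^3 + 0.8138*r^2 - 0.3561*r + 0.3843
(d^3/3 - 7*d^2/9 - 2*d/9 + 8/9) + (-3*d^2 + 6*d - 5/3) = d^3/3 - 34*d^2/9 + 52*d/9 - 7/9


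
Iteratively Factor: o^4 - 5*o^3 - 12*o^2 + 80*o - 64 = (o - 1)*(o^3 - 4*o^2 - 16*o + 64) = (o - 4)*(o - 1)*(o^2 - 16) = (o - 4)^2*(o - 1)*(o + 4)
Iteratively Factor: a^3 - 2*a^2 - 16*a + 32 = (a + 4)*(a^2 - 6*a + 8) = (a - 2)*(a + 4)*(a - 4)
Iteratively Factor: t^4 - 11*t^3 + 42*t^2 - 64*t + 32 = (t - 1)*(t^3 - 10*t^2 + 32*t - 32) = (t - 2)*(t - 1)*(t^2 - 8*t + 16) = (t - 4)*(t - 2)*(t - 1)*(t - 4)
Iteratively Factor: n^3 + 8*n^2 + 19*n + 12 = (n + 3)*(n^2 + 5*n + 4) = (n + 3)*(n + 4)*(n + 1)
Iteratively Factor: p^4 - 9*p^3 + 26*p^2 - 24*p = (p - 3)*(p^3 - 6*p^2 + 8*p) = (p - 3)*(p - 2)*(p^2 - 4*p) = (p - 4)*(p - 3)*(p - 2)*(p)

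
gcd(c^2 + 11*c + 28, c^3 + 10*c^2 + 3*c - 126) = c + 7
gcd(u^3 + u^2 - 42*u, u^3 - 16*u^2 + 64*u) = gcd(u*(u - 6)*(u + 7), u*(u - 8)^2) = u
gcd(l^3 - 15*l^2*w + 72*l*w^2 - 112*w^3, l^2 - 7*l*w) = -l + 7*w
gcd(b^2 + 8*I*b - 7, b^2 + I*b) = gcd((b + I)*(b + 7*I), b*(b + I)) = b + I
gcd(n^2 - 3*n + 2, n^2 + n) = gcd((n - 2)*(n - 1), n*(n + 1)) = 1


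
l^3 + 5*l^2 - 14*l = l*(l - 2)*(l + 7)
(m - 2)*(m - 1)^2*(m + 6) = m^4 + 2*m^3 - 19*m^2 + 28*m - 12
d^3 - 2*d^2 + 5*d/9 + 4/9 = (d - 4/3)*(d - 1)*(d + 1/3)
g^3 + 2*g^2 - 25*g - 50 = (g - 5)*(g + 2)*(g + 5)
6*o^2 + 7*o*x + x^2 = (o + x)*(6*o + x)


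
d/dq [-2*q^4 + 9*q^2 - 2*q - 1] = -8*q^3 + 18*q - 2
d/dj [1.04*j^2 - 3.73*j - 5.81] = 2.08*j - 3.73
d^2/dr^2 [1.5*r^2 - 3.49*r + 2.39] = 3.00000000000000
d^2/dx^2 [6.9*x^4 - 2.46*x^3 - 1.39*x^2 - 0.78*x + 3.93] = 82.8*x^2 - 14.76*x - 2.78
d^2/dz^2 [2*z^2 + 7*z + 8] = 4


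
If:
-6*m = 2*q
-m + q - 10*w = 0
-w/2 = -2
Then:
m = -10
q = 30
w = 4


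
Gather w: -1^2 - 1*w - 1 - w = -2*w - 2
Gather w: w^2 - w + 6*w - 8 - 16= w^2 + 5*w - 24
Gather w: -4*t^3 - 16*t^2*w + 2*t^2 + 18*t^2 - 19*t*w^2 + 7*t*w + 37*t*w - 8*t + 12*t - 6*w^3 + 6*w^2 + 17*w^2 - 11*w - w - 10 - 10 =-4*t^3 + 20*t^2 + 4*t - 6*w^3 + w^2*(23 - 19*t) + w*(-16*t^2 + 44*t - 12) - 20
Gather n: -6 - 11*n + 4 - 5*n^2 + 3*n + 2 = -5*n^2 - 8*n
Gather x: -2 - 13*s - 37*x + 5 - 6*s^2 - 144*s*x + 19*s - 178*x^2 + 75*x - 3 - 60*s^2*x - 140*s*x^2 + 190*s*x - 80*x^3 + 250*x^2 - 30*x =-6*s^2 + 6*s - 80*x^3 + x^2*(72 - 140*s) + x*(-60*s^2 + 46*s + 8)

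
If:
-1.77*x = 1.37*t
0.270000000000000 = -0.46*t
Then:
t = -0.59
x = 0.45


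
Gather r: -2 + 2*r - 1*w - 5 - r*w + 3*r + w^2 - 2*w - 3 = r*(5 - w) + w^2 - 3*w - 10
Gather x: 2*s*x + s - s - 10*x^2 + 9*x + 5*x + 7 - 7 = -10*x^2 + x*(2*s + 14)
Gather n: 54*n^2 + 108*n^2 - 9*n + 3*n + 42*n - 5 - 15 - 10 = 162*n^2 + 36*n - 30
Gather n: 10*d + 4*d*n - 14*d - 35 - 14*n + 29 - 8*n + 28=-4*d + n*(4*d - 22) + 22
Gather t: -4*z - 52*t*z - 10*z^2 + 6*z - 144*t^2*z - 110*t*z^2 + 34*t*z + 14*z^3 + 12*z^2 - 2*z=-144*t^2*z + t*(-110*z^2 - 18*z) + 14*z^3 + 2*z^2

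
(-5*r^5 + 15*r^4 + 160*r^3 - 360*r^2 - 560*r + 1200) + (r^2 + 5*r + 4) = -5*r^5 + 15*r^4 + 160*r^3 - 359*r^2 - 555*r + 1204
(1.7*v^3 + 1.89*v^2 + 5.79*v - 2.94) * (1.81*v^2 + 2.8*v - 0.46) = 3.077*v^5 + 8.1809*v^4 + 14.9899*v^3 + 10.0212*v^2 - 10.8954*v + 1.3524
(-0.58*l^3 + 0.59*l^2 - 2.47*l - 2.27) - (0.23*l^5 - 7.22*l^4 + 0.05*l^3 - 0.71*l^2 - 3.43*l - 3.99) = -0.23*l^5 + 7.22*l^4 - 0.63*l^3 + 1.3*l^2 + 0.96*l + 1.72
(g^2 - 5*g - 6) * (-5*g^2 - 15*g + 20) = -5*g^4 + 10*g^3 + 125*g^2 - 10*g - 120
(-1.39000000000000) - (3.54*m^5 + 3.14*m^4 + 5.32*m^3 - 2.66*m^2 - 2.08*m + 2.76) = -3.54*m^5 - 3.14*m^4 - 5.32*m^3 + 2.66*m^2 + 2.08*m - 4.15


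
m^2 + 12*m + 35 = (m + 5)*(m + 7)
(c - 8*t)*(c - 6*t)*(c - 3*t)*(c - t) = c^4 - 18*c^3*t + 107*c^2*t^2 - 234*c*t^3 + 144*t^4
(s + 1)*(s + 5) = s^2 + 6*s + 5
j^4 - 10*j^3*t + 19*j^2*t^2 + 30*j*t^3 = j*(j - 6*t)*(j - 5*t)*(j + t)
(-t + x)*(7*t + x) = -7*t^2 + 6*t*x + x^2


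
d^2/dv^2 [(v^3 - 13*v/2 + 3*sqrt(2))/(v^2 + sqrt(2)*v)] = 3*(-3*v^3 + 6*sqrt(2)*v^2 + 12*v + 4*sqrt(2))/(v^3*(v^3 + 3*sqrt(2)*v^2 + 6*v + 2*sqrt(2)))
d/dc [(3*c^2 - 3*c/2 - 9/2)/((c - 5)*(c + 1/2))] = 6*(-8*c^2 - 4*c - 11)/(4*c^4 - 36*c^3 + 61*c^2 + 90*c + 25)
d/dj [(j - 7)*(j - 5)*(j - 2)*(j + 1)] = 4*j^3 - 39*j^2 + 90*j - 11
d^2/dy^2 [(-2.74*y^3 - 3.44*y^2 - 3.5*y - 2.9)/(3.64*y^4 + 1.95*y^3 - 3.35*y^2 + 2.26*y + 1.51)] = (-72.6078079999997*y^9 - 273.471744*y^8 - 903.45528*y^7 - 996.254116*y^6 + 332.175636*y^5 + 1455.695124*y^4 + 578.729672*y^3 - 117.520164*y^2 + 39.256356*y - 50.762268)/(48.228544*y^12 + 77.51016*y^11 - 91.63518*y^10 - 45.422637*y^9 + 240.604143*y^8 - 9.610185*y^7 - 163.653398*y^6 + 121.314744*y^5 + 64.332657*y^4 - 43.711499*y^3 + 0.222422999999996*y^2 + 15.459078*y + 3.442951)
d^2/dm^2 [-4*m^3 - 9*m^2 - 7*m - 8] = -24*m - 18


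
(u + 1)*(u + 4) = u^2 + 5*u + 4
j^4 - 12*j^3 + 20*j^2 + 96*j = j*(j - 8)*(j - 6)*(j + 2)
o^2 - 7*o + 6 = (o - 6)*(o - 1)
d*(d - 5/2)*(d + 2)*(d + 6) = d^4 + 11*d^3/2 - 8*d^2 - 30*d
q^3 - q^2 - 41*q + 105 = (q - 5)*(q - 3)*(q + 7)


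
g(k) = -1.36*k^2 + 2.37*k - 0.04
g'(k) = 2.37 - 2.72*k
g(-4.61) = -39.87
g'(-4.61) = 14.91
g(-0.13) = -0.37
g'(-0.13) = 2.72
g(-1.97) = -9.99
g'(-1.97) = 7.73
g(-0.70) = -2.37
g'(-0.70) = 4.27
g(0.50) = 0.80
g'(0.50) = 1.01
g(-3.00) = -19.39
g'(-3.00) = 10.53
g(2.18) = -1.34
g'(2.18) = -3.56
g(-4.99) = -45.73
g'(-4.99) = 15.94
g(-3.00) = -19.39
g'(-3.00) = 10.53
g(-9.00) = -131.53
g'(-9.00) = 26.85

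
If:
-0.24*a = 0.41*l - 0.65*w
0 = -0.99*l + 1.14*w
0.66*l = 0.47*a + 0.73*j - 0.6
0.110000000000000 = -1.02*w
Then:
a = -0.08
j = 0.76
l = -0.12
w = -0.11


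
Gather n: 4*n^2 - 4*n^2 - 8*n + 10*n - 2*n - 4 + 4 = 0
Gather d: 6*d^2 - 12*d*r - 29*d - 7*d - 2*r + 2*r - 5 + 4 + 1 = 6*d^2 + d*(-12*r - 36)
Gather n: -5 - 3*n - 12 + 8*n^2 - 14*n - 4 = 8*n^2 - 17*n - 21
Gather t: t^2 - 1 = t^2 - 1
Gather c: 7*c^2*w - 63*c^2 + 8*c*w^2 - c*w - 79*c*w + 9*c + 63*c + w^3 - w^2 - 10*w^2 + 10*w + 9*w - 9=c^2*(7*w - 63) + c*(8*w^2 - 80*w + 72) + w^3 - 11*w^2 + 19*w - 9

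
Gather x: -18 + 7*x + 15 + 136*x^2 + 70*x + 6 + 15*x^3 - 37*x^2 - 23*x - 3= 15*x^3 + 99*x^2 + 54*x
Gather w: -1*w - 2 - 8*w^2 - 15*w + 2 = -8*w^2 - 16*w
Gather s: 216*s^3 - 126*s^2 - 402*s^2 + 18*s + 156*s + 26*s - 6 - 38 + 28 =216*s^3 - 528*s^2 + 200*s - 16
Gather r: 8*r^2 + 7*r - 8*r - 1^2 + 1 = 8*r^2 - r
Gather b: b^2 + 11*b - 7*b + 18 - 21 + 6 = b^2 + 4*b + 3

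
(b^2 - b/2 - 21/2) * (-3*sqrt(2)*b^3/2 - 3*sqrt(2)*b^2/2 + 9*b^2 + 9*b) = -3*sqrt(2)*b^5/2 - 3*sqrt(2)*b^4/4 + 9*b^4 + 9*b^3/2 + 33*sqrt(2)*b^3/2 - 99*b^2 + 63*sqrt(2)*b^2/4 - 189*b/2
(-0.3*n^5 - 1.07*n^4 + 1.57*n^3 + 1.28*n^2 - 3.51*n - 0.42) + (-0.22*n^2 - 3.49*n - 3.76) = -0.3*n^5 - 1.07*n^4 + 1.57*n^3 + 1.06*n^2 - 7.0*n - 4.18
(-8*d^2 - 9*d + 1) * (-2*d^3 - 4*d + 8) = 16*d^5 + 18*d^4 + 30*d^3 - 28*d^2 - 76*d + 8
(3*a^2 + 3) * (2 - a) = -3*a^3 + 6*a^2 - 3*a + 6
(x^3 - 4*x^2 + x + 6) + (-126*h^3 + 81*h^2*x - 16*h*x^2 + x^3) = -126*h^3 + 81*h^2*x - 16*h*x^2 + 2*x^3 - 4*x^2 + x + 6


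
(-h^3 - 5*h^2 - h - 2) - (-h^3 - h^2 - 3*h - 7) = -4*h^2 + 2*h + 5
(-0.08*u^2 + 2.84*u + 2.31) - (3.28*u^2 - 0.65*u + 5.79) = -3.36*u^2 + 3.49*u - 3.48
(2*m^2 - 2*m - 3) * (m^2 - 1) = 2*m^4 - 2*m^3 - 5*m^2 + 2*m + 3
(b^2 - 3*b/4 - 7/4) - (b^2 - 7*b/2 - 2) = 11*b/4 + 1/4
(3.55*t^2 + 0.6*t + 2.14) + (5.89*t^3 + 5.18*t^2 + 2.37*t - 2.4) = 5.89*t^3 + 8.73*t^2 + 2.97*t - 0.26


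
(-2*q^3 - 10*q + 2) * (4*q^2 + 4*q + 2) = -8*q^5 - 8*q^4 - 44*q^3 - 32*q^2 - 12*q + 4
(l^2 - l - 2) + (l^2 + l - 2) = 2*l^2 - 4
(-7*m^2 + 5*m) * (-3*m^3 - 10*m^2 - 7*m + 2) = 21*m^5 + 55*m^4 - m^3 - 49*m^2 + 10*m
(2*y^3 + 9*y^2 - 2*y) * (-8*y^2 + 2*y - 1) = -16*y^5 - 68*y^4 + 32*y^3 - 13*y^2 + 2*y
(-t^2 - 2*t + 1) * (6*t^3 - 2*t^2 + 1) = -6*t^5 - 10*t^4 + 10*t^3 - 3*t^2 - 2*t + 1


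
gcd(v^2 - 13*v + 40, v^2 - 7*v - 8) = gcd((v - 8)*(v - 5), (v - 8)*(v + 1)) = v - 8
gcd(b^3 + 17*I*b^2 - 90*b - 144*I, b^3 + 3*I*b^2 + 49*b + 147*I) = b + 3*I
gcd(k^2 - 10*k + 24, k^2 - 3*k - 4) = k - 4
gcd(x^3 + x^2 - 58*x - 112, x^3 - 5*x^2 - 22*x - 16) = x^2 - 6*x - 16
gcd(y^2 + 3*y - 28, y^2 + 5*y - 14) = y + 7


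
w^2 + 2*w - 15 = (w - 3)*(w + 5)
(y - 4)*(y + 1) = y^2 - 3*y - 4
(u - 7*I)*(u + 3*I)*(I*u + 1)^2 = -u^4 + 6*I*u^3 - 12*u^2 + 38*I*u + 21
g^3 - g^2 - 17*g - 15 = (g - 5)*(g + 1)*(g + 3)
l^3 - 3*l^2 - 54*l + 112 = (l - 8)*(l - 2)*(l + 7)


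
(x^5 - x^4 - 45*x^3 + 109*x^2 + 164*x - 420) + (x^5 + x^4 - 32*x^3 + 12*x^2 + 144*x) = 2*x^5 - 77*x^3 + 121*x^2 + 308*x - 420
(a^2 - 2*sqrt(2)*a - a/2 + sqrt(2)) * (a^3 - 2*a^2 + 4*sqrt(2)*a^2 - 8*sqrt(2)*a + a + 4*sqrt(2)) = a^5 - 5*a^4/2 + 2*sqrt(2)*a^4 - 14*a^3 - 5*sqrt(2)*a^3 + 4*sqrt(2)*a^2 + 79*a^2/2 - 32*a - sqrt(2)*a + 8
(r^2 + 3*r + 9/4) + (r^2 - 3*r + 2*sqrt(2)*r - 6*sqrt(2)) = 2*r^2 + 2*sqrt(2)*r - 6*sqrt(2) + 9/4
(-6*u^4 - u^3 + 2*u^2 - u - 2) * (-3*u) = 18*u^5 + 3*u^4 - 6*u^3 + 3*u^2 + 6*u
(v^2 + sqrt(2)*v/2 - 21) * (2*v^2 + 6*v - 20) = 2*v^4 + sqrt(2)*v^3 + 6*v^3 - 62*v^2 + 3*sqrt(2)*v^2 - 126*v - 10*sqrt(2)*v + 420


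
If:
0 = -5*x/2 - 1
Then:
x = -2/5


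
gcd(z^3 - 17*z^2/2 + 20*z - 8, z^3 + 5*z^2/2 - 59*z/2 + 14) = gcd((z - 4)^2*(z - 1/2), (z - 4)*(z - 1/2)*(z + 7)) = z^2 - 9*z/2 + 2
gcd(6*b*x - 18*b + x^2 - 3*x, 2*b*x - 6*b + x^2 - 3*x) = x - 3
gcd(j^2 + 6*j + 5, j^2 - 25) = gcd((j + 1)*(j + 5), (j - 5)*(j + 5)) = j + 5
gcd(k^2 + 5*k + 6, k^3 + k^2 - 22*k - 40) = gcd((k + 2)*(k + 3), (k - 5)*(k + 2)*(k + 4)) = k + 2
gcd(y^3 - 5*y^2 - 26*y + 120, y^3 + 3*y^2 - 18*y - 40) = y^2 + y - 20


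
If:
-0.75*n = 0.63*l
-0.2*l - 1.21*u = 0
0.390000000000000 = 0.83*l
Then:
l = 0.47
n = -0.39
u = -0.08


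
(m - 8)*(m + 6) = m^2 - 2*m - 48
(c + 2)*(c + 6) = c^2 + 8*c + 12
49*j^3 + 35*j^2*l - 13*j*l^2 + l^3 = (-7*j + l)^2*(j + l)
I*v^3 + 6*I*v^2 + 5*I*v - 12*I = (v + 3)*(v + 4)*(I*v - I)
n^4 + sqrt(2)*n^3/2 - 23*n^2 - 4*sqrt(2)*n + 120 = (n - 5*sqrt(2)/2)*(n - 2*sqrt(2))*(n + 2*sqrt(2))*(n + 3*sqrt(2))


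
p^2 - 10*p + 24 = (p - 6)*(p - 4)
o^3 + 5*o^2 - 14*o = o*(o - 2)*(o + 7)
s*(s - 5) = s^2 - 5*s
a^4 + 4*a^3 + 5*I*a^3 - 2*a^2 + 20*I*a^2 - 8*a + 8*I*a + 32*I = (a + 4)*(a - I)*(a + 2*I)*(a + 4*I)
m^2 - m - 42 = (m - 7)*(m + 6)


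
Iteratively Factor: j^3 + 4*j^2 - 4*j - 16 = (j + 2)*(j^2 + 2*j - 8) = (j + 2)*(j + 4)*(j - 2)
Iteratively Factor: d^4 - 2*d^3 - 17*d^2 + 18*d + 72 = (d - 4)*(d^3 + 2*d^2 - 9*d - 18) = (d - 4)*(d + 2)*(d^2 - 9) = (d - 4)*(d - 3)*(d + 2)*(d + 3)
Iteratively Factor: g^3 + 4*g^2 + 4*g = (g + 2)*(g^2 + 2*g) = g*(g + 2)*(g + 2)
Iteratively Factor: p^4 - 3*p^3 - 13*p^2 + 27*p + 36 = (p + 3)*(p^3 - 6*p^2 + 5*p + 12) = (p - 3)*(p + 3)*(p^2 - 3*p - 4) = (p - 4)*(p - 3)*(p + 3)*(p + 1)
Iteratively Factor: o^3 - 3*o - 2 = (o + 1)*(o^2 - o - 2) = (o - 2)*(o + 1)*(o + 1)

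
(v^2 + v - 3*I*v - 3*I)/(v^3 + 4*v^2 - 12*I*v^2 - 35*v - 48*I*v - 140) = (v^2 + v*(1 - 3*I) - 3*I)/(v^3 + v^2*(4 - 12*I) + v*(-35 - 48*I) - 140)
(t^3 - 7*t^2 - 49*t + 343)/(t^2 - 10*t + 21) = (t^2 - 49)/(t - 3)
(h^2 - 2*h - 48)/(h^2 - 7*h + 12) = (h^2 - 2*h - 48)/(h^2 - 7*h + 12)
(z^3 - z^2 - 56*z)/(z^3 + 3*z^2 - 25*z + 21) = z*(z - 8)/(z^2 - 4*z + 3)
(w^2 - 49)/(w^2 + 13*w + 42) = (w - 7)/(w + 6)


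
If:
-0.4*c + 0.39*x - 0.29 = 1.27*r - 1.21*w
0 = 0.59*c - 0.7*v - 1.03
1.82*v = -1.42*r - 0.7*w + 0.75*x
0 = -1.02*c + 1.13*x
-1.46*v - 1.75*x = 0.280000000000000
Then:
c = 0.66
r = 0.89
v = -0.91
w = 1.20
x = 0.60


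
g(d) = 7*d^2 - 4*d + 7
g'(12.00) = 164.00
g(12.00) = 967.00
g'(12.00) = 164.00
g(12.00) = 967.00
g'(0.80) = 7.20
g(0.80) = 8.28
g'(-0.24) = -7.36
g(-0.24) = 8.36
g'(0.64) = 4.96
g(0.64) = 7.31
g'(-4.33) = -64.62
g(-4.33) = 155.56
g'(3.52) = 45.28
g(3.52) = 79.65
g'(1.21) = 12.94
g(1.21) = 12.41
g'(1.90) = 22.60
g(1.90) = 24.67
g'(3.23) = 41.22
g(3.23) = 67.11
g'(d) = 14*d - 4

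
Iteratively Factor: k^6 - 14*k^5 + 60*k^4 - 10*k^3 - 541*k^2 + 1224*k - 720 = (k - 4)*(k^5 - 10*k^4 + 20*k^3 + 70*k^2 - 261*k + 180) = (k - 4)^2*(k^4 - 6*k^3 - 4*k^2 + 54*k - 45) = (k - 4)^2*(k - 3)*(k^3 - 3*k^2 - 13*k + 15) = (k - 4)^2*(k - 3)*(k + 3)*(k^2 - 6*k + 5) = (k - 5)*(k - 4)^2*(k - 3)*(k + 3)*(k - 1)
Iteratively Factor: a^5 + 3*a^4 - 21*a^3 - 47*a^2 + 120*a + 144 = (a + 4)*(a^4 - a^3 - 17*a^2 + 21*a + 36) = (a + 1)*(a + 4)*(a^3 - 2*a^2 - 15*a + 36) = (a - 3)*(a + 1)*(a + 4)*(a^2 + a - 12) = (a - 3)^2*(a + 1)*(a + 4)*(a + 4)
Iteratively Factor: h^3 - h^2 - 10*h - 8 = (h + 2)*(h^2 - 3*h - 4) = (h + 1)*(h + 2)*(h - 4)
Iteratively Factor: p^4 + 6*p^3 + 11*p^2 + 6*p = (p + 1)*(p^3 + 5*p^2 + 6*p) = (p + 1)*(p + 2)*(p^2 + 3*p) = (p + 1)*(p + 2)*(p + 3)*(p)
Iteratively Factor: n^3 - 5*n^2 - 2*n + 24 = (n + 2)*(n^2 - 7*n + 12) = (n - 4)*(n + 2)*(n - 3)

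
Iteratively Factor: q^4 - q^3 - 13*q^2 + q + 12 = (q - 4)*(q^3 + 3*q^2 - q - 3) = (q - 4)*(q + 1)*(q^2 + 2*q - 3) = (q - 4)*(q - 1)*(q + 1)*(q + 3)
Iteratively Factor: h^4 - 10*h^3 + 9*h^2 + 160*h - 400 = (h - 5)*(h^3 - 5*h^2 - 16*h + 80) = (h - 5)^2*(h^2 - 16) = (h - 5)^2*(h - 4)*(h + 4)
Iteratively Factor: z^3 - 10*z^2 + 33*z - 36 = (z - 3)*(z^2 - 7*z + 12) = (z - 4)*(z - 3)*(z - 3)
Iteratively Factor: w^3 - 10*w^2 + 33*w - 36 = (w - 3)*(w^2 - 7*w + 12) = (w - 4)*(w - 3)*(w - 3)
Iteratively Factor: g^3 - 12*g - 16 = (g + 2)*(g^2 - 2*g - 8) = (g - 4)*(g + 2)*(g + 2)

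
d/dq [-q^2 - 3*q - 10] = -2*q - 3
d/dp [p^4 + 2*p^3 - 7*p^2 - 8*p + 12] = 4*p^3 + 6*p^2 - 14*p - 8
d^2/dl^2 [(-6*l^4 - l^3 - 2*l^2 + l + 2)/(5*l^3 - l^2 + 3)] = 2*(-61*l^6 + 345*l^5 + 429*l^4 + 128*l^3 - 426*l^2 - 108*l - 12)/(125*l^9 - 75*l^8 + 15*l^7 + 224*l^6 - 90*l^5 + 9*l^4 + 135*l^3 - 27*l^2 + 27)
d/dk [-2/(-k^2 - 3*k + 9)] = 2*(-2*k - 3)/(k^2 + 3*k - 9)^2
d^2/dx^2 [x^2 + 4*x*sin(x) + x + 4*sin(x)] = -4*x*sin(x) - 4*sin(x) + 8*cos(x) + 2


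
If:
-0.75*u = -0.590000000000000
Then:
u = 0.79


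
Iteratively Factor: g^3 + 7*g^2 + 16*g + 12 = (g + 3)*(g^2 + 4*g + 4) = (g + 2)*(g + 3)*(g + 2)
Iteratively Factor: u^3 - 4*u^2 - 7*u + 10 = (u - 5)*(u^2 + u - 2) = (u - 5)*(u + 2)*(u - 1)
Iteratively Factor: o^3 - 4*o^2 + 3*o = (o - 1)*(o^2 - 3*o) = (o - 3)*(o - 1)*(o)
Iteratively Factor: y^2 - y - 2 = (y + 1)*(y - 2)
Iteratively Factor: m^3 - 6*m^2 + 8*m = (m - 4)*(m^2 - 2*m) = (m - 4)*(m - 2)*(m)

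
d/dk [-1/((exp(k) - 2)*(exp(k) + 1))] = (2*exp(k) - 1)/(4*(exp(k) - 2)^2*cosh(k/2)^2)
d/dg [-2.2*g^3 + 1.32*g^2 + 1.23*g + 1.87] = -6.6*g^2 + 2.64*g + 1.23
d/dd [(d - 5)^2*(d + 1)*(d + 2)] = 4*d^3 - 21*d^2 - 6*d + 55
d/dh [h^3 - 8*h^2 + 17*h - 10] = 3*h^2 - 16*h + 17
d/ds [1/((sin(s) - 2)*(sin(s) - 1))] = (3 - 2*sin(s))*cos(s)/((sin(s) - 2)^2*(sin(s) - 1)^2)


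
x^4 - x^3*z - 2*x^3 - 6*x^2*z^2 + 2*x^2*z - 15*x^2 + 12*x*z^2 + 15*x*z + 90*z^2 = (x - 5)*(x + 3)*(x - 3*z)*(x + 2*z)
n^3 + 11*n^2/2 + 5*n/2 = n*(n + 1/2)*(n + 5)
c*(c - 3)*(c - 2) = c^3 - 5*c^2 + 6*c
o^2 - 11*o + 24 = (o - 8)*(o - 3)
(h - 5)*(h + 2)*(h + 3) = h^3 - 19*h - 30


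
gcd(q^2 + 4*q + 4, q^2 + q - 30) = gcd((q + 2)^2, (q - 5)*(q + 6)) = 1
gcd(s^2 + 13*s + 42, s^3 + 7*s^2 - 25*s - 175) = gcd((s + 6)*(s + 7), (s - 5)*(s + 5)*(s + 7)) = s + 7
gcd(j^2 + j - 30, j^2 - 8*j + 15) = j - 5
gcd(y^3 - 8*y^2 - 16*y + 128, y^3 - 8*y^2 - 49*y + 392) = y - 8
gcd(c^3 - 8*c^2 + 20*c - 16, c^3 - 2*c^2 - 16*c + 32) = c^2 - 6*c + 8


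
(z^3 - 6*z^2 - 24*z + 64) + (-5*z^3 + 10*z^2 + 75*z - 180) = -4*z^3 + 4*z^2 + 51*z - 116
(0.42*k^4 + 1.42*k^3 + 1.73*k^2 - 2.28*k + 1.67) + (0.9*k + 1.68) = 0.42*k^4 + 1.42*k^3 + 1.73*k^2 - 1.38*k + 3.35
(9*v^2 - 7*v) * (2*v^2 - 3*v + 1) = 18*v^4 - 41*v^3 + 30*v^2 - 7*v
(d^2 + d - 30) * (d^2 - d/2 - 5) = d^4 + d^3/2 - 71*d^2/2 + 10*d + 150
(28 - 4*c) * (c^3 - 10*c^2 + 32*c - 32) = -4*c^4 + 68*c^3 - 408*c^2 + 1024*c - 896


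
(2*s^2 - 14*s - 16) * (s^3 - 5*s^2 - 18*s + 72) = 2*s^5 - 24*s^4 + 18*s^3 + 476*s^2 - 720*s - 1152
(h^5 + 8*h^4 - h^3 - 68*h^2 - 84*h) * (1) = h^5 + 8*h^4 - h^3 - 68*h^2 - 84*h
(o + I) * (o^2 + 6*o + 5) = o^3 + 6*o^2 + I*o^2 + 5*o + 6*I*o + 5*I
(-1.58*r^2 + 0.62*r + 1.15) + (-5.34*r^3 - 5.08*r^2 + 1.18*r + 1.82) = -5.34*r^3 - 6.66*r^2 + 1.8*r + 2.97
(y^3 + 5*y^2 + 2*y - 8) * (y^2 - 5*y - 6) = y^5 - 29*y^3 - 48*y^2 + 28*y + 48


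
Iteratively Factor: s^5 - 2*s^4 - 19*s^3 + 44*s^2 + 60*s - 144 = (s - 3)*(s^4 + s^3 - 16*s^2 - 4*s + 48) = (s - 3)*(s + 2)*(s^3 - s^2 - 14*s + 24) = (s - 3)*(s + 2)*(s + 4)*(s^2 - 5*s + 6) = (s - 3)^2*(s + 2)*(s + 4)*(s - 2)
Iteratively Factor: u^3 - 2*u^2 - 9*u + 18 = (u + 3)*(u^2 - 5*u + 6) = (u - 3)*(u + 3)*(u - 2)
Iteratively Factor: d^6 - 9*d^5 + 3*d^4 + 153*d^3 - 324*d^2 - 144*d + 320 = (d - 5)*(d^5 - 4*d^4 - 17*d^3 + 68*d^2 + 16*d - 64) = (d - 5)*(d - 4)*(d^4 - 17*d^2 + 16) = (d - 5)*(d - 4)^2*(d^3 + 4*d^2 - d - 4) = (d - 5)*(d - 4)^2*(d + 1)*(d^2 + 3*d - 4) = (d - 5)*(d - 4)^2*(d + 1)*(d + 4)*(d - 1)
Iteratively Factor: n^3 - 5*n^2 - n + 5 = (n - 5)*(n^2 - 1) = (n - 5)*(n - 1)*(n + 1)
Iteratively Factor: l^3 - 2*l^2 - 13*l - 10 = (l + 2)*(l^2 - 4*l - 5) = (l - 5)*(l + 2)*(l + 1)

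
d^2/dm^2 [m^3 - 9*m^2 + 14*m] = 6*m - 18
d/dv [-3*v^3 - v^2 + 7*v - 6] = -9*v^2 - 2*v + 7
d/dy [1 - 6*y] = -6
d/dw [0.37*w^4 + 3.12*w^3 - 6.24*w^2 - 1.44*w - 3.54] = 1.48*w^3 + 9.36*w^2 - 12.48*w - 1.44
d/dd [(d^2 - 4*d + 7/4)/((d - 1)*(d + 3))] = (12*d^2 - 19*d + 17)/(2*(d^4 + 4*d^3 - 2*d^2 - 12*d + 9))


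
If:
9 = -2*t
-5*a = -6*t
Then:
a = -27/5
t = -9/2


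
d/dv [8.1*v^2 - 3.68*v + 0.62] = 16.2*v - 3.68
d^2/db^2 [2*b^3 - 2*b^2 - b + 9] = 12*b - 4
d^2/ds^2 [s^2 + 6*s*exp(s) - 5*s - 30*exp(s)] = 6*s*exp(s) - 18*exp(s) + 2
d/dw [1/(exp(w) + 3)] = -exp(w)/(exp(w) + 3)^2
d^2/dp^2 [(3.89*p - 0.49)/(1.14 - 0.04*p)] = -0.3532/(0.04*p - 1.14)^3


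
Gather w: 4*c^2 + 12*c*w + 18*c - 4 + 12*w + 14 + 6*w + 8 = 4*c^2 + 18*c + w*(12*c + 18) + 18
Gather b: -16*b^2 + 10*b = -16*b^2 + 10*b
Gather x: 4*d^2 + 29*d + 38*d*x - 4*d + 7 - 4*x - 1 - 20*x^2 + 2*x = 4*d^2 + 25*d - 20*x^2 + x*(38*d - 2) + 6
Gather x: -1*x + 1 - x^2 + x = 1 - x^2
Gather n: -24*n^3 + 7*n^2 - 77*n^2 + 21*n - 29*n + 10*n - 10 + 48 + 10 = -24*n^3 - 70*n^2 + 2*n + 48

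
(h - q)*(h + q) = h^2 - q^2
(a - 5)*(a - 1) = a^2 - 6*a + 5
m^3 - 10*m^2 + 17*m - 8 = (m - 8)*(m - 1)^2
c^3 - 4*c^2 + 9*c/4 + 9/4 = (c - 3)*(c - 3/2)*(c + 1/2)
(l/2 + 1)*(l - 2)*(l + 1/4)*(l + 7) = l^4/2 + 29*l^3/8 - 9*l^2/8 - 29*l/2 - 7/2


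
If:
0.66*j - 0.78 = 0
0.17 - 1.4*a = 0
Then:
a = 0.12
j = 1.18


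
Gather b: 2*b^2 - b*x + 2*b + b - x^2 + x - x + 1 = 2*b^2 + b*(3 - x) - x^2 + 1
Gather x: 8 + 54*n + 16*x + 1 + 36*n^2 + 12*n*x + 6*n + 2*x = 36*n^2 + 60*n + x*(12*n + 18) + 9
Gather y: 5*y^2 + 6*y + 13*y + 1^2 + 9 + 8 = 5*y^2 + 19*y + 18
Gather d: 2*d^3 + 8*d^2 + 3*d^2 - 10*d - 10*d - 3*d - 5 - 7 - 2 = 2*d^3 + 11*d^2 - 23*d - 14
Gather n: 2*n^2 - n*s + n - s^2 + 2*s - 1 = 2*n^2 + n*(1 - s) - s^2 + 2*s - 1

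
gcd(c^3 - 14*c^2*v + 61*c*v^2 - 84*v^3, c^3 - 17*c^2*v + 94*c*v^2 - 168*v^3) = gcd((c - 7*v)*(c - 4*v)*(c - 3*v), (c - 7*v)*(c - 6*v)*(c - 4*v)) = c^2 - 11*c*v + 28*v^2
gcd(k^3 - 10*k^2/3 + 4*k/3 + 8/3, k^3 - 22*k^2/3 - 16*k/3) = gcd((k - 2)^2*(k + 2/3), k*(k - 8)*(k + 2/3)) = k + 2/3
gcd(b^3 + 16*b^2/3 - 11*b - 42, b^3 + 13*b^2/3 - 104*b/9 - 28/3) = b + 6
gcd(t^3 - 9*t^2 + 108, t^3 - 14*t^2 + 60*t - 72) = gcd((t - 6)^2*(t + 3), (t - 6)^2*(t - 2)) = t^2 - 12*t + 36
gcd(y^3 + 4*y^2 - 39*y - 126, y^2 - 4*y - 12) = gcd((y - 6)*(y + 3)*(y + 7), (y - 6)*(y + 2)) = y - 6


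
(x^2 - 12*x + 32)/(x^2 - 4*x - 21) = (-x^2 + 12*x - 32)/(-x^2 + 4*x + 21)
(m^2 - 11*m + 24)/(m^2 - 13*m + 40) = (m - 3)/(m - 5)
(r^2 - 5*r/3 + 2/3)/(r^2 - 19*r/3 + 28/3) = (3*r^2 - 5*r + 2)/(3*r^2 - 19*r + 28)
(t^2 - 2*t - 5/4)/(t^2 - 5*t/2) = (t + 1/2)/t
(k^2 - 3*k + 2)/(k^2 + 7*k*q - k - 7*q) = (k - 2)/(k + 7*q)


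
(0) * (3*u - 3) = 0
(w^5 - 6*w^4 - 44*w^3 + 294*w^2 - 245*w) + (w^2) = w^5 - 6*w^4 - 44*w^3 + 295*w^2 - 245*w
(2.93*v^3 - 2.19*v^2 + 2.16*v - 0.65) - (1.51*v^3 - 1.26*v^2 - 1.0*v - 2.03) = 1.42*v^3 - 0.93*v^2 + 3.16*v + 1.38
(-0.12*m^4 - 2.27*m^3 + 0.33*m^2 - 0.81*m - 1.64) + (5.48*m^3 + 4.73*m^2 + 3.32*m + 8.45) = -0.12*m^4 + 3.21*m^3 + 5.06*m^2 + 2.51*m + 6.81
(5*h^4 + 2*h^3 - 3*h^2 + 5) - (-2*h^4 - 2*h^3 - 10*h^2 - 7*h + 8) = 7*h^4 + 4*h^3 + 7*h^2 + 7*h - 3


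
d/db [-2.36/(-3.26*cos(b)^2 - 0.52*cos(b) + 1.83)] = (15.3872*cos(b) + 1.2272)*sin(b)/(3.26*cos(b)^2 + 0.52*cos(b) - 1.83)^2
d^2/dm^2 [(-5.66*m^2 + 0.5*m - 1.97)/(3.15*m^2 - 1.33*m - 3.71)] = (5.6843418860808e-14*m^4 - 37.50264*m^3 - 514.15749*m^2 + 84.57939*m - 213.758188)/(31.255875*m^6 - 39.590775*m^5 - 93.72132*m^4 + 90.905633*m^3 + 110.382888*m^2 - 54.918759*m - 51.064811)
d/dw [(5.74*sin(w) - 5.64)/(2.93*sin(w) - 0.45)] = 13.9422*cos(w)/(2.93*sin(w) - 0.45)^2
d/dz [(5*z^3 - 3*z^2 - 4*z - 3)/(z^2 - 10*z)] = (5*z^4 - 100*z^3 + 34*z^2 + 6*z - 30)/(z^2*(z^2 - 20*z + 100))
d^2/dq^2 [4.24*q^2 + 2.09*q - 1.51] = 8.48000000000000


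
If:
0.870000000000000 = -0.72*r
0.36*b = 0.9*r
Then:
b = -3.02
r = -1.21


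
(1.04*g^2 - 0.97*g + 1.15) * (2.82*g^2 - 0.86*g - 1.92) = 2.9328*g^4 - 3.6298*g^3 + 2.0804*g^2 + 0.8734*g - 2.208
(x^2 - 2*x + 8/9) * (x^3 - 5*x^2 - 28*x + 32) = x^5 - 7*x^4 - 154*x^3/9 + 752*x^2/9 - 800*x/9 + 256/9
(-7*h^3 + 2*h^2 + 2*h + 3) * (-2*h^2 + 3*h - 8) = 14*h^5 - 25*h^4 + 58*h^3 - 16*h^2 - 7*h - 24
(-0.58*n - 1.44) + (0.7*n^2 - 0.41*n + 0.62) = 0.7*n^2 - 0.99*n - 0.82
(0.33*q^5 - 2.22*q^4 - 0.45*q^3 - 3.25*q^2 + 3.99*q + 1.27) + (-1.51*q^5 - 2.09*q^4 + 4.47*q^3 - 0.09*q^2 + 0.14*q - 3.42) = -1.18*q^5 - 4.31*q^4 + 4.02*q^3 - 3.34*q^2 + 4.13*q - 2.15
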